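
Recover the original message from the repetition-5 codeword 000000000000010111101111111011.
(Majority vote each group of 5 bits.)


Groups: 00000, 00000, 00010, 11110, 11111, 11011
Majority votes: 000111

000111


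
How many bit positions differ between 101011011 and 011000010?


XOR: 110011001
Count of 1s: 5

5


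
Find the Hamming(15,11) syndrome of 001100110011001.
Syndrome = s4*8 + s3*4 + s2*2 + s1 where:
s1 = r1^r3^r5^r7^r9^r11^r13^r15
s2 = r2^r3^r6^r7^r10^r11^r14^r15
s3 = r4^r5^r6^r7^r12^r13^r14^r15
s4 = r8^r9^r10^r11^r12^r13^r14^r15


s1=0, s2=0, s3=0, s4=0

Syndrome = 0 (no error)


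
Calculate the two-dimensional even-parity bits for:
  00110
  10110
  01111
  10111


Row parities: 0100
Column parities: 01000

Row P: 0100, Col P: 01000, Corner: 1


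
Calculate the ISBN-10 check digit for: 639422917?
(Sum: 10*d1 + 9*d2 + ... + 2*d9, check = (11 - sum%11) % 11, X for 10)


Weighted sum: 262
262 mod 11 = 9

Check digit: 2


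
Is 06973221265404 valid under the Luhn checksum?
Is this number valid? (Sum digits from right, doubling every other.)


Luhn sum = 54
54 mod 10 = 4

Invalid (Luhn sum mod 10 = 4)


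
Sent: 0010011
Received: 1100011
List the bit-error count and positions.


XOR: 1110000

3 error(s) at position(s): 0, 1, 2


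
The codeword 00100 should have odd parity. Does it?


Number of 1s: 1

Yes, parity is correct (1 ones)


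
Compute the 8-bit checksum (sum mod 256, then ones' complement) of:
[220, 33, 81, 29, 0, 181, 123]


Sum = 667 mod 256 = 155
Complement = 100

100


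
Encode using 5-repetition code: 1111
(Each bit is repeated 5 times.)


Each bit -> 5 copies

11111111111111111111


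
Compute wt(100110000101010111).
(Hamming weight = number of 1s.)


Counting 1s in 100110000101010111

9


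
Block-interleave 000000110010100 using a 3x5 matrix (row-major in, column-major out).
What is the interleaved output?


Matrix:
  00000
  01100
  10100
Read columns: 001010011000000

001010011000000


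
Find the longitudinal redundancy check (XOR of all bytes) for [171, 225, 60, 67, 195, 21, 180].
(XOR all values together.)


XOR chain: 171 ^ 225 ^ 60 ^ 67 ^ 195 ^ 21 ^ 180 = 87

87


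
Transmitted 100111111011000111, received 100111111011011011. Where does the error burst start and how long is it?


XOR: 000000000000011100

Burst at position 13, length 3


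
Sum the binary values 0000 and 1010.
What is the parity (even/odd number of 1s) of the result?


0000 = 0
1010 = 10
Sum = 10 = 1010
1s count = 2

even parity (2 ones in 1010)


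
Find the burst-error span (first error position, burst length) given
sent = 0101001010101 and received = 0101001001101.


XOR: 0000000011000

Burst at position 8, length 2


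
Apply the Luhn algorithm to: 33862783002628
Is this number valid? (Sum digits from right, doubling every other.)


Luhn sum = 65
65 mod 10 = 5

Invalid (Luhn sum mod 10 = 5)


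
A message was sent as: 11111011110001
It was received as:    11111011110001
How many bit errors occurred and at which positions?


XOR: 00000000000000

0 errors (received matches sent)


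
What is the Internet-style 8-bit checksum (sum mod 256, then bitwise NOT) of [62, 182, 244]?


Sum = 488 mod 256 = 232
Complement = 23

23


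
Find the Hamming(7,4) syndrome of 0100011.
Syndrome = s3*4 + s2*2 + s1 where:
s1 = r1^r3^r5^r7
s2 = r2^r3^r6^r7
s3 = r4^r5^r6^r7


s1=1, s2=1, s3=0

Syndrome = 3 (error at position 3)


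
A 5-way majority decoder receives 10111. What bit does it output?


Ones: 4 out of 5
Threshold: 3

1 (4/5 voted 1)


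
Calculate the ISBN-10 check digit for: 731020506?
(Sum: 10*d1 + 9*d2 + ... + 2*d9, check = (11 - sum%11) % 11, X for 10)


Weighted sum: 149
149 mod 11 = 6

Check digit: 5


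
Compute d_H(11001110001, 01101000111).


XOR: 10100110110
Count of 1s: 6

6


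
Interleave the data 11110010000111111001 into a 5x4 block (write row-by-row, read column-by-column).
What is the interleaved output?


Matrix:
  1111
  0010
  0001
  1111
  1001
Read columns: 10011100101101010111

10011100101101010111


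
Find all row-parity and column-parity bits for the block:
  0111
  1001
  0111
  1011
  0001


Row parities: 10111
Column parities: 0011

Row P: 10111, Col P: 0011, Corner: 0


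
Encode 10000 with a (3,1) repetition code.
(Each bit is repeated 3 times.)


Each bit -> 3 copies

111000000000000


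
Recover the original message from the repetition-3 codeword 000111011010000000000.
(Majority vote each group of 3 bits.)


Groups: 000, 111, 011, 010, 000, 000, 000
Majority votes: 0110000

0110000


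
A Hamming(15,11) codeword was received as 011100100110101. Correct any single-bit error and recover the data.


Syndrome = 1: error at position 1

Data: 10010110101 (corrected bit 1)


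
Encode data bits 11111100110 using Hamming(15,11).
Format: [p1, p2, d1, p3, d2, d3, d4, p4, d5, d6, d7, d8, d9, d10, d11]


Parity bits: p1=1, p2=1, p3=1, p4=0

111111101100110


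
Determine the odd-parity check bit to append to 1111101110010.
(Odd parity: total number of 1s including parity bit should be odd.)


Number of 1s in data: 9
Parity bit: 0

0


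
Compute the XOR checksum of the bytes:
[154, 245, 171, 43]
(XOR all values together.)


XOR chain: 154 ^ 245 ^ 171 ^ 43 = 239

239


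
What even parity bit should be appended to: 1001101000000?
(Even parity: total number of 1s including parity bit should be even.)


Number of 1s in data: 4
Parity bit: 0

0


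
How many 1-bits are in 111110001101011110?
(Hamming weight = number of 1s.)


Counting 1s in 111110001101011110

12


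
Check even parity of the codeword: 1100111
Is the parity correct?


Number of 1s: 5

No, parity error (5 ones)


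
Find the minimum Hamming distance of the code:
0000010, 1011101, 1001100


Comparing all pairs, minimum distance: 2
Can detect 1 errors, correct 0 errors

2


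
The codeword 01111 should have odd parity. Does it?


Number of 1s: 4

No, parity error (4 ones)


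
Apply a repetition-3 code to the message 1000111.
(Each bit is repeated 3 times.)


Each bit -> 3 copies

111000000000111111111


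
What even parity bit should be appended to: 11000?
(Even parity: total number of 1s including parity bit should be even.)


Number of 1s in data: 2
Parity bit: 0

0


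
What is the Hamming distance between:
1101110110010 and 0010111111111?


XOR: 1111001001101
Count of 1s: 8

8


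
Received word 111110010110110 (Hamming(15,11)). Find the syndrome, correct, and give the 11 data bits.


Syndrome = 11: error at position 11

Data: 11000100110 (corrected bit 11)


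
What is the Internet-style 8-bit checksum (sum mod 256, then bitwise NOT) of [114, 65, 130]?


Sum = 309 mod 256 = 53
Complement = 202

202


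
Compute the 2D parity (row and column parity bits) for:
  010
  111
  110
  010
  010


Row parities: 11011
Column parities: 011

Row P: 11011, Col P: 011, Corner: 0


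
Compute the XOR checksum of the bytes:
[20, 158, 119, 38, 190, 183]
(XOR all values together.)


XOR chain: 20 ^ 158 ^ 119 ^ 38 ^ 190 ^ 183 = 210

210


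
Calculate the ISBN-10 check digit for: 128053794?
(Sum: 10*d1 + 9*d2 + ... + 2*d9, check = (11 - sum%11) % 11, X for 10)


Weighted sum: 200
200 mod 11 = 2

Check digit: 9


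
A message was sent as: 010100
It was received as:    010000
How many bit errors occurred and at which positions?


XOR: 000100

1 error(s) at position(s): 3


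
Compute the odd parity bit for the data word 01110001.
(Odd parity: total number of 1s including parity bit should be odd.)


Number of 1s in data: 4
Parity bit: 1

1


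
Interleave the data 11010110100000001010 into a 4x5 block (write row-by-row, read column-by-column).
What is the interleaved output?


Matrix:
  11010
  11010
  00000
  01010
Read columns: 11001101000011010000

11001101000011010000


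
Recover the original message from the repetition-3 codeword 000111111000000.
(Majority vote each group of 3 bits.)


Groups: 000, 111, 111, 000, 000
Majority votes: 01100

01100


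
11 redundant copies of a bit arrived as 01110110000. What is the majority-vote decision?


Ones: 5 out of 11
Threshold: 6

0 (5/11 voted 1)


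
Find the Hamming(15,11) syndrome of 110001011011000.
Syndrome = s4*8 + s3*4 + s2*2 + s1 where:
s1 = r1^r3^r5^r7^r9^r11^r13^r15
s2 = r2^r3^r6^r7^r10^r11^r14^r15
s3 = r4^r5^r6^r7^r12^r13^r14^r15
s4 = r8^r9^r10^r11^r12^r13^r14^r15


s1=1, s2=1, s3=0, s4=0

Syndrome = 3 (error at position 3)


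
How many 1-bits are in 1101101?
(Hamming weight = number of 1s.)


Counting 1s in 1101101

5


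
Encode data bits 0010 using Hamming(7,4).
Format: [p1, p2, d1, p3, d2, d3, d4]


Parity bits: p1=0, p2=1, p3=1

0101010


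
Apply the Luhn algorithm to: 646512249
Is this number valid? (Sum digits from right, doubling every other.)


Luhn sum = 45
45 mod 10 = 5

Invalid (Luhn sum mod 10 = 5)


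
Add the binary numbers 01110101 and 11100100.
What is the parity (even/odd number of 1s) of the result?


01110101 = 117
11100100 = 228
Sum = 345 = 101011001
1s count = 5

odd parity (5 ones in 101011001)


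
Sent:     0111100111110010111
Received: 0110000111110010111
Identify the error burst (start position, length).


XOR: 0001100000000000000

Burst at position 3, length 2


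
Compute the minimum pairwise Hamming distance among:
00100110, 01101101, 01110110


Comparing all pairs, minimum distance: 2
Can detect 1 errors, correct 0 errors

2


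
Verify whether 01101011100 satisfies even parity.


Number of 1s: 6

Yes, parity is correct (6 ones)


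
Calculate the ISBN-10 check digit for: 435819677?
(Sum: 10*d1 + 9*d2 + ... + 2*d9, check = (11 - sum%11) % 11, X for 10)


Weighted sum: 273
273 mod 11 = 9

Check digit: 2


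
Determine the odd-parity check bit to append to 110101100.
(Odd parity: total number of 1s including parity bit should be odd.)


Number of 1s in data: 5
Parity bit: 0

0


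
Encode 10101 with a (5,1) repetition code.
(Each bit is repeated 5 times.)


Each bit -> 5 copies

1111100000111110000011111


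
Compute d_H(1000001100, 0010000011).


XOR: 1010001111
Count of 1s: 6

6


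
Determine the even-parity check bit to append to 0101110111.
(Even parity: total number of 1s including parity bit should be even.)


Number of 1s in data: 7
Parity bit: 1

1


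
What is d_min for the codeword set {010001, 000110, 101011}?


Comparing all pairs, minimum distance: 4
Can detect 3 errors, correct 1 errors

4


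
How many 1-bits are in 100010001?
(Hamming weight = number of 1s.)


Counting 1s in 100010001

3


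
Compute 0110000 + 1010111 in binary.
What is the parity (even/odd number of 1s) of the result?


0110000 = 48
1010111 = 87
Sum = 135 = 10000111
1s count = 4

even parity (4 ones in 10000111)


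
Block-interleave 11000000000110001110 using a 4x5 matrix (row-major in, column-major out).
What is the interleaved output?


Matrix:
  11000
  00000
  01100
  01110
Read columns: 10001011001100010000

10001011001100010000


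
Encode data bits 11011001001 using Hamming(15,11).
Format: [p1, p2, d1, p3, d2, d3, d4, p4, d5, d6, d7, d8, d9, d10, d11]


Parity bits: p1=1, p2=1, p3=0, p4=1

111010111001001


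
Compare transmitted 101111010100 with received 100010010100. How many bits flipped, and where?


XOR: 001101000000

3 error(s) at position(s): 2, 3, 5


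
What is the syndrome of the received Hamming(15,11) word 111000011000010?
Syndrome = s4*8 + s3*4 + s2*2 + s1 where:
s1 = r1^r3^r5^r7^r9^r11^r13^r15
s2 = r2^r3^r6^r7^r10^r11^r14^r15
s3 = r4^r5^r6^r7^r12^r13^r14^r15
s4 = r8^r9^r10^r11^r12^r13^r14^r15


s1=1, s2=1, s3=1, s4=1

Syndrome = 15 (error at position 15)


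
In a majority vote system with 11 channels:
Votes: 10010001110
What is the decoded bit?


Ones: 5 out of 11
Threshold: 6

0 (5/11 voted 1)


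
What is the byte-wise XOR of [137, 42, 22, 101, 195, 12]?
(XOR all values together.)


XOR chain: 137 ^ 42 ^ 22 ^ 101 ^ 195 ^ 12 = 31

31


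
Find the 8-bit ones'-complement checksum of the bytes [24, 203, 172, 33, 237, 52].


Sum = 721 mod 256 = 209
Complement = 46

46


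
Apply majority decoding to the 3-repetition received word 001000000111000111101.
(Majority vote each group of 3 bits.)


Groups: 001, 000, 000, 111, 000, 111, 101
Majority votes: 0001011

0001011


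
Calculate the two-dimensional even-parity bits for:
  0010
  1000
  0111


Row parities: 111
Column parities: 1101

Row P: 111, Col P: 1101, Corner: 1


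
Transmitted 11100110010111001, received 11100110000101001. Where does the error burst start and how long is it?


XOR: 00000000010010000

Burst at position 9, length 4


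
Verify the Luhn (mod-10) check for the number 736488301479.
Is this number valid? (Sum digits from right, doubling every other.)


Luhn sum = 56
56 mod 10 = 6

Invalid (Luhn sum mod 10 = 6)


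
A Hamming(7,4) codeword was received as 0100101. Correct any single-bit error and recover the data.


Syndrome = 0: no error detected

Data: 0101 (no errors)


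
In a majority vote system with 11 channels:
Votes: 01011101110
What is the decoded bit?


Ones: 7 out of 11
Threshold: 6

1 (7/11 voted 1)


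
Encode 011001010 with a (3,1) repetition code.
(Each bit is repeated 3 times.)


Each bit -> 3 copies

000111111000000111000111000


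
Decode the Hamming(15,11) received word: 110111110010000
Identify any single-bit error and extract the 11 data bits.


Syndrome = 0: no error detected

Data: 01110010000 (no errors)


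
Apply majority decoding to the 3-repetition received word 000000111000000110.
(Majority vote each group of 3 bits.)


Groups: 000, 000, 111, 000, 000, 110
Majority votes: 001001

001001


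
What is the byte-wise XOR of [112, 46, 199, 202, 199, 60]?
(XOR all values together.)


XOR chain: 112 ^ 46 ^ 199 ^ 202 ^ 199 ^ 60 = 168

168


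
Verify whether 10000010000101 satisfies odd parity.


Number of 1s: 4

No, parity error (4 ones)


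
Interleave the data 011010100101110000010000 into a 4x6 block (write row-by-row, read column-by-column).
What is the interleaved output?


Matrix:
  011010
  100101
  110000
  010000
Read columns: 011010111000010010000100

011010111000010010000100


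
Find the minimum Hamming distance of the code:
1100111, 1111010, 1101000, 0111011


Comparing all pairs, minimum distance: 2
Can detect 1 errors, correct 0 errors

2


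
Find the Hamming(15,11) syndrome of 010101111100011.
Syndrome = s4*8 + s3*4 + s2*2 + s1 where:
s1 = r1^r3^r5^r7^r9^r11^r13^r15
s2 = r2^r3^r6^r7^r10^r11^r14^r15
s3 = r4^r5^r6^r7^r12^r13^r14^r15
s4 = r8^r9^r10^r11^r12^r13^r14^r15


s1=1, s2=0, s3=1, s4=1

Syndrome = 13 (error at position 13)


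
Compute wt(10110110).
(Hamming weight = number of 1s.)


Counting 1s in 10110110

5


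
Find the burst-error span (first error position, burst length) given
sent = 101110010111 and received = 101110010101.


XOR: 000000000010

Burst at position 10, length 1


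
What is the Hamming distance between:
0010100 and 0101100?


XOR: 0111000
Count of 1s: 3

3


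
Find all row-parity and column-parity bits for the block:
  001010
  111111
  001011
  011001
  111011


Row parities: 00111
Column parities: 011100

Row P: 00111, Col P: 011100, Corner: 1


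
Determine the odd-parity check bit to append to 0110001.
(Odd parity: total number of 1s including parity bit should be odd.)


Number of 1s in data: 3
Parity bit: 0

0


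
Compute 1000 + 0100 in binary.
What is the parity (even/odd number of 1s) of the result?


1000 = 8
0100 = 4
Sum = 12 = 1100
1s count = 2

even parity (2 ones in 1100)


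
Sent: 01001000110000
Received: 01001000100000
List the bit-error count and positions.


XOR: 00000000010000

1 error(s) at position(s): 9


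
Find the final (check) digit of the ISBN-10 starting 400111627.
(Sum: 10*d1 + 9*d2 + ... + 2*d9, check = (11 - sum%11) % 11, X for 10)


Weighted sum: 102
102 mod 11 = 3

Check digit: 8


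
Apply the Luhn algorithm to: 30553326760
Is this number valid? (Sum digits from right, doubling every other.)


Luhn sum = 33
33 mod 10 = 3

Invalid (Luhn sum mod 10 = 3)


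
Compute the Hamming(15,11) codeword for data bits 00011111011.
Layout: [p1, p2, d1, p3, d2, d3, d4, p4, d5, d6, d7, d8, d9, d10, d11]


Parity bits: p1=0, p2=1, p3=0, p4=0

010000101111011


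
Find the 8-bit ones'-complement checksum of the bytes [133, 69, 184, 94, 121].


Sum = 601 mod 256 = 89
Complement = 166

166


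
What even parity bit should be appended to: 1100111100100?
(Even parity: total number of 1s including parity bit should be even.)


Number of 1s in data: 7
Parity bit: 1

1


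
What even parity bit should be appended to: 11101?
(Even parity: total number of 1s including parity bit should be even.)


Number of 1s in data: 4
Parity bit: 0

0


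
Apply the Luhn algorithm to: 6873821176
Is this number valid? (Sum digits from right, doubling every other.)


Luhn sum = 42
42 mod 10 = 2

Invalid (Luhn sum mod 10 = 2)


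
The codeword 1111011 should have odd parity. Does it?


Number of 1s: 6

No, parity error (6 ones)


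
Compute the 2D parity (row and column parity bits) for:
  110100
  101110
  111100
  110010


Row parities: 1001
Column parities: 010100

Row P: 1001, Col P: 010100, Corner: 0


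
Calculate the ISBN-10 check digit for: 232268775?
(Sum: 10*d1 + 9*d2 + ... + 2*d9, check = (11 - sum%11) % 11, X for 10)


Weighted sum: 212
212 mod 11 = 3

Check digit: 8


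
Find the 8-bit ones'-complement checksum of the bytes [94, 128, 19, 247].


Sum = 488 mod 256 = 232
Complement = 23

23


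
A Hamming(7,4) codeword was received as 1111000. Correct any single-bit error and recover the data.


Syndrome = 4: error at position 4

Data: 1000 (corrected bit 4)


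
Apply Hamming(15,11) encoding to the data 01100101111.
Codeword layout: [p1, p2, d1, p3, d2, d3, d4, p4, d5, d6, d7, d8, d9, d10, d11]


Parity bits: p1=1, p2=0, p3=0, p4=1

100011010101111


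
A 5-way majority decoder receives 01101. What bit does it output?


Ones: 3 out of 5
Threshold: 3

1 (3/5 voted 1)


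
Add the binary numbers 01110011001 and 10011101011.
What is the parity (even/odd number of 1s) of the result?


01110011001 = 921
10011101011 = 1259
Sum = 2180 = 100010000100
1s count = 3

odd parity (3 ones in 100010000100)


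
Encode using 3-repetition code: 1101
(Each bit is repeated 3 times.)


Each bit -> 3 copies

111111000111


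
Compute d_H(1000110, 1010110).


XOR: 0010000
Count of 1s: 1

1


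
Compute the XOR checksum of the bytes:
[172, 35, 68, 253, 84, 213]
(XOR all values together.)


XOR chain: 172 ^ 35 ^ 68 ^ 253 ^ 84 ^ 213 = 183

183


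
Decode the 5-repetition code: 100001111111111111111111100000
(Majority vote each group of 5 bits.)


Groups: 10000, 11111, 11111, 11111, 11111, 00000
Majority votes: 011110

011110


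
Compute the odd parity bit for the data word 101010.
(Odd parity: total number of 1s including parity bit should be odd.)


Number of 1s in data: 3
Parity bit: 0

0


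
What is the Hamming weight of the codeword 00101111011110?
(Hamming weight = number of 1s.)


Counting 1s in 00101111011110

9


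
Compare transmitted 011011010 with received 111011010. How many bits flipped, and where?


XOR: 100000000

1 error(s) at position(s): 0


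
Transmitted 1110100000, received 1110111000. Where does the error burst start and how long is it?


XOR: 0000011000

Burst at position 5, length 2


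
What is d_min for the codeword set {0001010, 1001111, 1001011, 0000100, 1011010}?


Comparing all pairs, minimum distance: 1
Can detect 0 errors, correct 0 errors

1


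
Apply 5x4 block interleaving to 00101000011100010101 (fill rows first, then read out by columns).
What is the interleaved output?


Matrix:
  0010
  1000
  0111
  0001
  0101
Read columns: 01000001011010000111

01000001011010000111


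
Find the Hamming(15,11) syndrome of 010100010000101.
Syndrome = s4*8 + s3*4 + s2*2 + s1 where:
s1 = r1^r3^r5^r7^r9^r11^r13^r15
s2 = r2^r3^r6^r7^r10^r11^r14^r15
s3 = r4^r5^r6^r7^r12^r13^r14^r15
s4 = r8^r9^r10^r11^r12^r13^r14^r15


s1=0, s2=0, s3=1, s4=1

Syndrome = 12 (error at position 12)


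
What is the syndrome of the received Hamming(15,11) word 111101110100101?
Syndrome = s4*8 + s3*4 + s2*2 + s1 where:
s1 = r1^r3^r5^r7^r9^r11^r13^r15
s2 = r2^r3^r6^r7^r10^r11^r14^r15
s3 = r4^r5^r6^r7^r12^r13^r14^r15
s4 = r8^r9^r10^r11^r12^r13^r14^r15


s1=1, s2=0, s3=1, s4=0

Syndrome = 5 (error at position 5)


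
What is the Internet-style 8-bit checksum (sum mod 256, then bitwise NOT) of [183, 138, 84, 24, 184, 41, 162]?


Sum = 816 mod 256 = 48
Complement = 207

207


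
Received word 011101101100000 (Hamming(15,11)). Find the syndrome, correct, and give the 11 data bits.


Syndrome = 7: error at position 7

Data: 10101100000 (corrected bit 7)


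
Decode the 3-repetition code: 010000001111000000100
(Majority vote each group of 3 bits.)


Groups: 010, 000, 001, 111, 000, 000, 100
Majority votes: 0001000

0001000


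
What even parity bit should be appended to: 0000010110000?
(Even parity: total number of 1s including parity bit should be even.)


Number of 1s in data: 3
Parity bit: 1

1


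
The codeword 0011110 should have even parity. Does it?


Number of 1s: 4

Yes, parity is correct (4 ones)


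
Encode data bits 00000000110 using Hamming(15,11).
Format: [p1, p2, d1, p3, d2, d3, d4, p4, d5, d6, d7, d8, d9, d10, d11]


Parity bits: p1=1, p2=1, p3=0, p4=0

110000000000110


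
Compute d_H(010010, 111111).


XOR: 101101
Count of 1s: 4

4


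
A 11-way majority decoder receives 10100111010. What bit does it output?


Ones: 6 out of 11
Threshold: 6

1 (6/11 voted 1)


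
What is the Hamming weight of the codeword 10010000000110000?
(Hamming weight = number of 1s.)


Counting 1s in 10010000000110000

4


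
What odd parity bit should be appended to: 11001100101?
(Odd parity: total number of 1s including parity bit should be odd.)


Number of 1s in data: 6
Parity bit: 1

1


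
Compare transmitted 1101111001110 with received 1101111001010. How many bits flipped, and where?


XOR: 0000000000100

1 error(s) at position(s): 10


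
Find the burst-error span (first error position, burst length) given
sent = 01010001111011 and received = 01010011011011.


XOR: 00000010100000

Burst at position 6, length 3


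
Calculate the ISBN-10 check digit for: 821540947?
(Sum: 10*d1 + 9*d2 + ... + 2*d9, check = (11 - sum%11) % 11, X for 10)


Weighted sum: 227
227 mod 11 = 7

Check digit: 4


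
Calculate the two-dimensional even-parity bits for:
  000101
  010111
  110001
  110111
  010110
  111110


Row parities: 001111
Column parities: 111100

Row P: 001111, Col P: 111100, Corner: 0


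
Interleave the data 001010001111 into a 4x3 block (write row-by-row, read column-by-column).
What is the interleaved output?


Matrix:
  001
  010
  001
  111
Read columns: 000101011011

000101011011


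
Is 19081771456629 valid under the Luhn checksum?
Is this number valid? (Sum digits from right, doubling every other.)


Luhn sum = 69
69 mod 10 = 9

Invalid (Luhn sum mod 10 = 9)


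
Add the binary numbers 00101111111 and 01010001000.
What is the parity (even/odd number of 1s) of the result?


00101111111 = 383
01010001000 = 648
Sum = 1031 = 10000000111
1s count = 4

even parity (4 ones in 10000000111)


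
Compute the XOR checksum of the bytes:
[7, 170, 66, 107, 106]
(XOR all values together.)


XOR chain: 7 ^ 170 ^ 66 ^ 107 ^ 106 = 238

238


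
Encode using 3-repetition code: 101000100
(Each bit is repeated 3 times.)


Each bit -> 3 copies

111000111000000000111000000


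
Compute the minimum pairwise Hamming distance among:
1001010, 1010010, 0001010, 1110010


Comparing all pairs, minimum distance: 1
Can detect 0 errors, correct 0 errors

1


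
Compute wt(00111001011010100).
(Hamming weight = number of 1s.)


Counting 1s in 00111001011010100

8


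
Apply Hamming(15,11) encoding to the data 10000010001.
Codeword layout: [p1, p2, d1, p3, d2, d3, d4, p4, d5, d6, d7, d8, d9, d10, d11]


Parity bits: p1=1, p2=1, p3=1, p4=0

111100000010001


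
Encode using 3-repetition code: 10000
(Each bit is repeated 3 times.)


Each bit -> 3 copies

111000000000000


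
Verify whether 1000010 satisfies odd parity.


Number of 1s: 2

No, parity error (2 ones)


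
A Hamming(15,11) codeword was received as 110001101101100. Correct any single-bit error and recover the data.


Syndrome = 0: no error detected

Data: 00111101100 (no errors)


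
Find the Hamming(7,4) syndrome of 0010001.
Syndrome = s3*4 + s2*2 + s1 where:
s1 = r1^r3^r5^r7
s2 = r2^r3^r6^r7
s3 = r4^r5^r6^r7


s1=0, s2=0, s3=1

Syndrome = 4 (error at position 4)


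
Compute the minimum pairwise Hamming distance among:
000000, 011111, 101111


Comparing all pairs, minimum distance: 2
Can detect 1 errors, correct 0 errors

2


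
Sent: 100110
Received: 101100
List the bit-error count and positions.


XOR: 001010

2 error(s) at position(s): 2, 4


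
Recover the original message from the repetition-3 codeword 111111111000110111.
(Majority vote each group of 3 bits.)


Groups: 111, 111, 111, 000, 110, 111
Majority votes: 111011

111011


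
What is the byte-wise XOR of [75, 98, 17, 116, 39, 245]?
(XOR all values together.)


XOR chain: 75 ^ 98 ^ 17 ^ 116 ^ 39 ^ 245 = 158

158


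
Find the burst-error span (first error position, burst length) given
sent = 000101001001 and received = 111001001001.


XOR: 111100000000

Burst at position 0, length 4


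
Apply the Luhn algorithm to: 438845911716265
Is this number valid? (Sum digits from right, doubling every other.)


Luhn sum = 61
61 mod 10 = 1

Invalid (Luhn sum mod 10 = 1)


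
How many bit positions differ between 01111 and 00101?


XOR: 01010
Count of 1s: 2

2


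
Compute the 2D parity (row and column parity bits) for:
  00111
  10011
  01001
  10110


Row parities: 1101
Column parities: 01011

Row P: 1101, Col P: 01011, Corner: 1


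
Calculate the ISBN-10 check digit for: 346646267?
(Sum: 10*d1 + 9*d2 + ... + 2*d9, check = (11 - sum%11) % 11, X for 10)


Weighted sum: 250
250 mod 11 = 8

Check digit: 3


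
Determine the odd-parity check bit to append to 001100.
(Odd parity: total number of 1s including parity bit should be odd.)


Number of 1s in data: 2
Parity bit: 1

1


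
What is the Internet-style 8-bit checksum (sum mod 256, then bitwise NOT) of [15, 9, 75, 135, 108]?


Sum = 342 mod 256 = 86
Complement = 169

169


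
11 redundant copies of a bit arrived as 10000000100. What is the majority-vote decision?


Ones: 2 out of 11
Threshold: 6

0 (2/11 voted 1)


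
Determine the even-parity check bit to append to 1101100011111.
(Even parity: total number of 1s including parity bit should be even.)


Number of 1s in data: 9
Parity bit: 1

1


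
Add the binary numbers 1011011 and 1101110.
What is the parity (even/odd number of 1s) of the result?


1011011 = 91
1101110 = 110
Sum = 201 = 11001001
1s count = 4

even parity (4 ones in 11001001)


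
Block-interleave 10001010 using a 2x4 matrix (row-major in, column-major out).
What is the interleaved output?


Matrix:
  1000
  1010
Read columns: 11000100

11000100


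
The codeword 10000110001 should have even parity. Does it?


Number of 1s: 4

Yes, parity is correct (4 ones)


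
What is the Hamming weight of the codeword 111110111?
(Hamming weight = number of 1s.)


Counting 1s in 111110111

8


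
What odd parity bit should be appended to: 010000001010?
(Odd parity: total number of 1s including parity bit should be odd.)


Number of 1s in data: 3
Parity bit: 0

0


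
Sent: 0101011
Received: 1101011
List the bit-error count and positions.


XOR: 1000000

1 error(s) at position(s): 0


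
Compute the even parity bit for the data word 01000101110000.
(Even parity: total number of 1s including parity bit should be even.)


Number of 1s in data: 5
Parity bit: 1

1


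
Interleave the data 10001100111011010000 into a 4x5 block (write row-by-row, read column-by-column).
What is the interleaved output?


Matrix:
  10001
  10011
  10110
  10000
Read columns: 11110000001001101100

11110000001001101100


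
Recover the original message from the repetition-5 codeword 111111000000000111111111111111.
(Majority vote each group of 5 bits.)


Groups: 11111, 10000, 00000, 11111, 11111, 11111
Majority votes: 100111

100111


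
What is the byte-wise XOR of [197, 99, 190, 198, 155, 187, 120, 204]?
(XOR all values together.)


XOR chain: 197 ^ 99 ^ 190 ^ 198 ^ 155 ^ 187 ^ 120 ^ 204 = 74

74


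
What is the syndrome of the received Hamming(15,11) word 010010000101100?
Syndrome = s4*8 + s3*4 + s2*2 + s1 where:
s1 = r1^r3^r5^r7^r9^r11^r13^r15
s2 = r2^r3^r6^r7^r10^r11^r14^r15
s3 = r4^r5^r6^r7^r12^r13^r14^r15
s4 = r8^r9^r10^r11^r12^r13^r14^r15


s1=0, s2=0, s3=1, s4=1

Syndrome = 12 (error at position 12)


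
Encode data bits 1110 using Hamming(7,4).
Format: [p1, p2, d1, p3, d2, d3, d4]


Parity bits: p1=0, p2=0, p3=0

0010110


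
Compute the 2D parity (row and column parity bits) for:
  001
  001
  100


Row parities: 111
Column parities: 100

Row P: 111, Col P: 100, Corner: 1


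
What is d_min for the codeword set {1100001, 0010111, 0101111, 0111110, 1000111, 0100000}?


Comparing all pairs, minimum distance: 2
Can detect 1 errors, correct 0 errors

2


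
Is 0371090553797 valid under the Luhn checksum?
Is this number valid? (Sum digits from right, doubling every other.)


Luhn sum = 59
59 mod 10 = 9

Invalid (Luhn sum mod 10 = 9)


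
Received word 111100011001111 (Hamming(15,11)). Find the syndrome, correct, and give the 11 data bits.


Syndrome = 5: error at position 5

Data: 11001001111 (corrected bit 5)


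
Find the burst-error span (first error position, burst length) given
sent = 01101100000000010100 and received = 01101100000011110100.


XOR: 00000000000011100000

Burst at position 12, length 3


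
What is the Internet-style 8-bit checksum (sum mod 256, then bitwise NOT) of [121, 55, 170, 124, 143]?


Sum = 613 mod 256 = 101
Complement = 154

154


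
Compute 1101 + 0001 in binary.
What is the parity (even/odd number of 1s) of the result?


1101 = 13
0001 = 1
Sum = 14 = 1110
1s count = 3

odd parity (3 ones in 1110)


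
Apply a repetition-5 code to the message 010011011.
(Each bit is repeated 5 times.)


Each bit -> 5 copies

000001111100000000001111111111000001111111111


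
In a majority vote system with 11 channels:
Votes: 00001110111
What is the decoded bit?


Ones: 6 out of 11
Threshold: 6

1 (6/11 voted 1)


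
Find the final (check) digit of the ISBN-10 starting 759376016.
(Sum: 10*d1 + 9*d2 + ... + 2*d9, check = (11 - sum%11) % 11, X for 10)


Weighted sum: 295
295 mod 11 = 9

Check digit: 2


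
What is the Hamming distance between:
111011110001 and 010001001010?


XOR: 101010111011
Count of 1s: 8

8


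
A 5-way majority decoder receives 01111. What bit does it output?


Ones: 4 out of 5
Threshold: 3

1 (4/5 voted 1)


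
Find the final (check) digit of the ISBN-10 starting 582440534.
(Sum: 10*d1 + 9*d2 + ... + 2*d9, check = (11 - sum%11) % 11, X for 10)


Weighted sum: 227
227 mod 11 = 7

Check digit: 4


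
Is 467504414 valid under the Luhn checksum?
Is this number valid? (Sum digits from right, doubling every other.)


Luhn sum = 33
33 mod 10 = 3

Invalid (Luhn sum mod 10 = 3)


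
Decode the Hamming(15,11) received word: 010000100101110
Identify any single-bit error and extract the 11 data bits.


Syndrome = 0: no error detected

Data: 00010101110 (no errors)


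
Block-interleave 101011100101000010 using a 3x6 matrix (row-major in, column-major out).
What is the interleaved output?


Matrix:
  101011
  100101
  000010
Read columns: 110000100010101110

110000100010101110


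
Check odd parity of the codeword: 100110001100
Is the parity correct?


Number of 1s: 5

Yes, parity is correct (5 ones)


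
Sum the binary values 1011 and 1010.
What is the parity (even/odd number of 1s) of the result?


1011 = 11
1010 = 10
Sum = 21 = 10101
1s count = 3

odd parity (3 ones in 10101)


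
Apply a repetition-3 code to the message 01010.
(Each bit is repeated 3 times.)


Each bit -> 3 copies

000111000111000


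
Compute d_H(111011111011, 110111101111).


XOR: 001100010100
Count of 1s: 4

4


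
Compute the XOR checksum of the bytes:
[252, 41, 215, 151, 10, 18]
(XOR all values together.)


XOR chain: 252 ^ 41 ^ 215 ^ 151 ^ 10 ^ 18 = 141

141


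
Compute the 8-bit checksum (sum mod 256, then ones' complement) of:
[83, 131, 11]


Sum = 225 mod 256 = 225
Complement = 30

30


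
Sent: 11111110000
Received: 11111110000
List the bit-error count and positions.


XOR: 00000000000

0 errors (received matches sent)


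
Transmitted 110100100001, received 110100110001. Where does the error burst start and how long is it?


XOR: 000000010000

Burst at position 7, length 1


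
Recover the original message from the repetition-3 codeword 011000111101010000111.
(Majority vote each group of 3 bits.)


Groups: 011, 000, 111, 101, 010, 000, 111
Majority votes: 1011001

1011001


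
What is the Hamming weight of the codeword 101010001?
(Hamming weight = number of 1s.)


Counting 1s in 101010001

4


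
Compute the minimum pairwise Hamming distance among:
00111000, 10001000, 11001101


Comparing all pairs, minimum distance: 3
Can detect 2 errors, correct 1 errors

3


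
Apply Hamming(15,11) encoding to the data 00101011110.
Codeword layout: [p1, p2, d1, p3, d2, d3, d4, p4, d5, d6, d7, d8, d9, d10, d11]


Parity bits: p1=1, p2=1, p3=0, p4=1

110001011011110


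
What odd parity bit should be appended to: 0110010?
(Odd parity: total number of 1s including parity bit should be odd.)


Number of 1s in data: 3
Parity bit: 0

0


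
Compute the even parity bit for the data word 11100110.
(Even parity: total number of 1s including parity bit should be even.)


Number of 1s in data: 5
Parity bit: 1

1


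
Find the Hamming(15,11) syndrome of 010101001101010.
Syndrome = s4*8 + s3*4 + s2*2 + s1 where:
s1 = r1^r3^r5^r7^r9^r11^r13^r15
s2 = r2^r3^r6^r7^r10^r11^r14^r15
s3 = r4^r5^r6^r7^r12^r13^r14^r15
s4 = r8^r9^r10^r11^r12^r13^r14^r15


s1=1, s2=0, s3=0, s4=0

Syndrome = 1 (error at position 1)


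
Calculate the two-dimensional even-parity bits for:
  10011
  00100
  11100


Row parities: 111
Column parities: 01011

Row P: 111, Col P: 01011, Corner: 1


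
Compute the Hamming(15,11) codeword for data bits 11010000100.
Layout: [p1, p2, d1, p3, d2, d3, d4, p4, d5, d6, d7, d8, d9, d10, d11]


Parity bits: p1=0, p2=0, p3=1, p4=1

001110110000100


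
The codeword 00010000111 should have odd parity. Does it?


Number of 1s: 4

No, parity error (4 ones)


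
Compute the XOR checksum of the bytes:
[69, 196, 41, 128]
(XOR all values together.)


XOR chain: 69 ^ 196 ^ 41 ^ 128 = 40

40


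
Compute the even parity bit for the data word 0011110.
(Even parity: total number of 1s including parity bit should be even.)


Number of 1s in data: 4
Parity bit: 0

0


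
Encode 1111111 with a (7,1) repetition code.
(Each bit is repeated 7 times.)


Each bit -> 7 copies

1111111111111111111111111111111111111111111111111


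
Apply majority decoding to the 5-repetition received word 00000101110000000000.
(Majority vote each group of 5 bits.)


Groups: 00000, 10111, 00000, 00000
Majority votes: 0100

0100


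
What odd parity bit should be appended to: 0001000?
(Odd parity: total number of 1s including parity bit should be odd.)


Number of 1s in data: 1
Parity bit: 0

0


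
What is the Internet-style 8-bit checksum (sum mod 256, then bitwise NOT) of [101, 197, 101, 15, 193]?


Sum = 607 mod 256 = 95
Complement = 160

160


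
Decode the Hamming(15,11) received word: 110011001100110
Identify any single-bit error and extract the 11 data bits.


Syndrome = 0: no error detected

Data: 01101100110 (no errors)


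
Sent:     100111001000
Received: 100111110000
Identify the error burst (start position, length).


XOR: 000000111000

Burst at position 6, length 3


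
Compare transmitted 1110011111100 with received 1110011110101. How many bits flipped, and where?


XOR: 0000000001001

2 error(s) at position(s): 9, 12


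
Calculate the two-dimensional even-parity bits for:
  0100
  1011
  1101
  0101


Row parities: 1110
Column parities: 0111

Row P: 1110, Col P: 0111, Corner: 1


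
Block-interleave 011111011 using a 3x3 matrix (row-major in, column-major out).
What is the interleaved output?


Matrix:
  011
  111
  011
Read columns: 010111111

010111111


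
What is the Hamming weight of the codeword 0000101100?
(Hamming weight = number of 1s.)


Counting 1s in 0000101100

3


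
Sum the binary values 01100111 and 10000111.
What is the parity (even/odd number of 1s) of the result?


01100111 = 103
10000111 = 135
Sum = 238 = 11101110
1s count = 6

even parity (6 ones in 11101110)


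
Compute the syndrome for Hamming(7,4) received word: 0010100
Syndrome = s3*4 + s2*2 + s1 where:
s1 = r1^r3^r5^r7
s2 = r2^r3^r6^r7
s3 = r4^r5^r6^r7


s1=0, s2=1, s3=1

Syndrome = 6 (error at position 6)


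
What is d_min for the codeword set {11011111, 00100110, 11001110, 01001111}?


Comparing all pairs, minimum distance: 2
Can detect 1 errors, correct 0 errors

2


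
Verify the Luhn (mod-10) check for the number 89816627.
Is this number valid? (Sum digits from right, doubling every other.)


Luhn sum = 44
44 mod 10 = 4

Invalid (Luhn sum mod 10 = 4)


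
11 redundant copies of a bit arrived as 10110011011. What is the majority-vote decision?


Ones: 7 out of 11
Threshold: 6

1 (7/11 voted 1)


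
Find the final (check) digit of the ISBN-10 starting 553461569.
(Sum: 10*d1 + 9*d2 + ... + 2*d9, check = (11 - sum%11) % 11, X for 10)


Weighted sum: 244
244 mod 11 = 2

Check digit: 9


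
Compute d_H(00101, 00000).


XOR: 00101
Count of 1s: 2

2


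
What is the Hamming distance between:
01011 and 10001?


XOR: 11010
Count of 1s: 3

3


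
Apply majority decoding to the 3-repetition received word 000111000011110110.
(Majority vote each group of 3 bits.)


Groups: 000, 111, 000, 011, 110, 110
Majority votes: 010111

010111


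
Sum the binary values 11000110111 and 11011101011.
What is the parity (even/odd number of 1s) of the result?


11000110111 = 1591
11011101011 = 1771
Sum = 3362 = 110100100010
1s count = 5

odd parity (5 ones in 110100100010)


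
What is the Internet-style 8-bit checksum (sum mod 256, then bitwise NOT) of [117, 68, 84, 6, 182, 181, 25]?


Sum = 663 mod 256 = 151
Complement = 104

104


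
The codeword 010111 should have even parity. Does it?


Number of 1s: 4

Yes, parity is correct (4 ones)


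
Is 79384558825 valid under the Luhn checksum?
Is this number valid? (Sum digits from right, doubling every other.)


Luhn sum = 60
60 mod 10 = 0

Valid (Luhn sum mod 10 = 0)
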